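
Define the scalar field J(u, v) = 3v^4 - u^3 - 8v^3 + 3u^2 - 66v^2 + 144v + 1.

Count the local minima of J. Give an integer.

J separates as a function of u plus a function of v, so ∇J=0 decouples.
∂J/∂u = -3u(u - 2) = 0 at u ∈ {0, 2}; ∂J/∂v = 12(v - 4)(v - 1)(v + 3) = 0 at v ∈ {-3, 1, 4}.
The Hessian is diagonal: diag(J_uu, J_vv). Second derivatives: J_uu(0)=6, J_uu(2)=-6; J_vv(-3)=336, J_vv(1)=-144, J_vv(4)=252.
Local minima occur where both diagonal entries positive: (0, -3), (0, 4). Count: 2.

2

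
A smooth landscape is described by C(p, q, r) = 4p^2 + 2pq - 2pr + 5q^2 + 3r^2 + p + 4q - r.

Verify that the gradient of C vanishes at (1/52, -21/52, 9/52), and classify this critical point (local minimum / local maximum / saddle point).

local minimum

∇C = (8p + 2q - 2r + 1, 2p + 10q + 4, -2p + 6r - 1); substituting (1/52, -21/52, 9/52) gives ∇C = (0, 0, 0), so (1/52, -21/52, 9/52) is indeed a critical point.
The Hessian is constant: H = [[8, 2, -2], [2, 10, 0], [-2, 0, 6]].
Leading principal minors: Δ₁ = 8, Δ₂ = 76, Δ₃ = 416.
All leading minors are positive, so H is positive definite: a local minimum.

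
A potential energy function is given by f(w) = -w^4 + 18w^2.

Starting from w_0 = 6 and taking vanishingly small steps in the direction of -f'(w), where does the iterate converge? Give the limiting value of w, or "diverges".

diverges

f'(w) = -4w(w - 3)(w + 3), so f'(6) = -648.
Gradient descent moves in the -f' direction, i.e. w is increasing.
There is no critical point above w=6, and f' keeps the same sign, so the iterate runs off to +∞.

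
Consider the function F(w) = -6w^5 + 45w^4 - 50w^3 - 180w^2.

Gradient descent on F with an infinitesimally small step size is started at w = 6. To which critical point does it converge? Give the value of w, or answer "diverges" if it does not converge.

diverges

F'(w) = -30w(w - 4)(w - 3)(w + 1), so F'(6) = -7560.
Gradient descent moves in the -F' direction, i.e. w is increasing.
There is no critical point above w=6, and F' keeps the same sign, so the iterate runs off to +∞.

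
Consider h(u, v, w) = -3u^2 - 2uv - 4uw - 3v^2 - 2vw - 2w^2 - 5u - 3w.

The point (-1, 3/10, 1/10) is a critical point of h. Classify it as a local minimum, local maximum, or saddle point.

local maximum

The Hessian is constant: H = [[-6, -2, -4], [-2, -6, -2], [-4, -2, -4]].
Leading principal minors: Δ₁ = -6, Δ₂ = 32, Δ₃ = -40.
The minors alternate sign starting negative (−, +, −), so H is negative definite: a local maximum.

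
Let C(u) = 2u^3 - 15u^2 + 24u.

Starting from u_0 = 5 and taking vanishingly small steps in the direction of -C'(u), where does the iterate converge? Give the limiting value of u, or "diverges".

C'(u) = 6(u - 4)(u - 1), so C'(5) = 24.
Gradient descent moves in the -C' direction, i.e. u is decreasing.
The nearest critical point in that direction is u = 4, where C'' = 18 > 0 (a local minimum). The iterate converges there.

4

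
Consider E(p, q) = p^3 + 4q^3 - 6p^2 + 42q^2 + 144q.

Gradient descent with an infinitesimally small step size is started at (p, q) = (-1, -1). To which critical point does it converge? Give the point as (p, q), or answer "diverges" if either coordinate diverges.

diverges

E is separable, so gradient descent decouples: p follows -∂E/∂p, q follows -∂E/∂q.
∂E/∂p = 3p(p - 4); at p=-1 this is 15, so p decreases.
∂E/∂q = 12(q + 3)(q + 4); at q=-1 this is 72, so q decreases.
The p-coordinate has no critical point in that direction and runs off to infinity.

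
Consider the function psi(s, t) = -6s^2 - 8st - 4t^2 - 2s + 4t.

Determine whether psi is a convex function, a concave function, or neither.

concave

psi is quadratic, so its Hessian is the constant matrix H = [[-12, -8], [-8, -8]].
det(H) = 32, tr(H) = -20.
det(H) > 0 and tr(H) < 0, so H is negative definite everywhere: concave.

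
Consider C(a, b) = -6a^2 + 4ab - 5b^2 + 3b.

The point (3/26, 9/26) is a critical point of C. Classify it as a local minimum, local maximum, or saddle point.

local maximum

The Hessian of C is constant: H = [[-12, 4], [4, -10]].
det(H) = (-12)·(-10) − 4² = 104.
det(H) > 0 and tr(H) = -22 < 0, so H is negative definite and the point is a local maximum.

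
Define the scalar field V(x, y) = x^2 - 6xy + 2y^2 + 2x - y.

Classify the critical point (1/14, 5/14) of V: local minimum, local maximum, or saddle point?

The Hessian of V is constant: H = [[2, -6], [-6, 4]].
det(H) = 2·4 − (-6)² = -28.
Since det(H) < 0, H is indefinite and the critical point is a saddle point.

saddle point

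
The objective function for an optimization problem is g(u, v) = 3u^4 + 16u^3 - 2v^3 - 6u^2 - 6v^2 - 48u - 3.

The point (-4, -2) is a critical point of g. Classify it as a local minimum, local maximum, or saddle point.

The mixed partial ∂²g/∂u∂v is 0, so the Hessian at any point is diag(g_uu, g_vv) = diag(12(3u^2 + 8u - 1), -12(v + 1)).
At (-4, -2): H = diag(180, 12).
Both eigenvalues are positive, so H is positive definite: a local minimum.

local minimum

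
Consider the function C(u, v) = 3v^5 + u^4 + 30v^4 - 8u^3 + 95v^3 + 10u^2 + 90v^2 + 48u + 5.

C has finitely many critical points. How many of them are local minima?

C separates as a function of u plus a function of v, so ∇C=0 decouples.
∂C/∂u = 4(u - 4)(u - 3)(u + 1) = 0 at u ∈ {-1, 3, 4}; ∂C/∂v = 15v(v + 1)(v + 3)(v + 4) = 0 at v ∈ {-4, -3, -1, 0}.
The Hessian is diagonal: diag(C_uu, C_vv). Second derivatives: C_uu(-1)=80, C_uu(3)=-16, C_uu(4)=20; C_vv(-4)=-180, C_vv(-3)=90, C_vv(-1)=-90, C_vv(0)=180.
Local minima occur where both diagonal entries positive: (-1, -3), (-1, 0), (4, -3), (4, 0). Count: 4.

4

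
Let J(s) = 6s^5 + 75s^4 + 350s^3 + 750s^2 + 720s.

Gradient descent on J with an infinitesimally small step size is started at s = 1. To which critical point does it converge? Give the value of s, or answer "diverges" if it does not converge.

J'(s) = 30(s + 1)(s + 2)(s + 3)(s + 4), so J'(1) = 3600.
Gradient descent moves in the -J' direction, i.e. s is decreasing.
The nearest critical point in that direction is s = -1, where J'' = 180 > 0 (a local minimum). The iterate converges there.

-1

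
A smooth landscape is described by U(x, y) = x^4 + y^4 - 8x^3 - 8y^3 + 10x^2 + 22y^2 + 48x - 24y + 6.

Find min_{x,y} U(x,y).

-32

U(x,y) separates as P(x) + Q(y) + 6, so its minimum is min P + min Q + 6.
P'(x) = 4(x - 4)(x - 3)(x + 1) vanishes at x ∈ {-1, 3, 4}; Q'(y) = 4(y - 3)(y - 2)(y - 1) vanishes at y ∈ {1, 2, 3}.
Local minima of P (where P''>0): P(-1)=-29, P(4)=96. Local minima of Q: Q(1)=-9, Q(3)=-9.
So the global minimum of U is P(-1) + Q(1) + 6 = -29 − 9 + 6 = -32, attained at (-1, 1).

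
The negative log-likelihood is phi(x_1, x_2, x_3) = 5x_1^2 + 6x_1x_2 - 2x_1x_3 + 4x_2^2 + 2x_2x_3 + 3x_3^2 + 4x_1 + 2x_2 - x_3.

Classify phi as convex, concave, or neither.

convex

phi is quadratic, so its Hessian is the constant matrix H = [[10, 6, -2], [6, 8, 2], [-2, 2, 6]].
Leading principal minors: 10, 44, 144.
All positive ⇒ H ≻ 0 ⇒ convex.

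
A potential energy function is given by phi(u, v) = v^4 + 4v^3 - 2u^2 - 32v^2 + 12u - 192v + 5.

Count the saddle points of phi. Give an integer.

2

phi separates as a function of u plus a function of v, so ∇phi=0 decouples.
∂phi/∂u = -4(u - 3) = 0 at u ∈ {3}; ∂phi/∂v = 4(v - 4)(v + 3)(v + 4) = 0 at v ∈ {-4, -3, 4}.
The Hessian is diagonal: diag(phi_uu, phi_vv). Second derivatives: phi_uu(3)=-4; phi_vv(-4)=32, phi_vv(-3)=-28, phi_vv(4)=224.
Saddle points occur where the two diagonal entries have opposite signs: (3, -4), (3, 4). Count: 2.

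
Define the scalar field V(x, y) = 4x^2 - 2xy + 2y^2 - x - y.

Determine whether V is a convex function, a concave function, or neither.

convex

V is quadratic, so its Hessian is the constant matrix H = [[8, -2], [-2, 4]].
det(H) = 28, tr(H) = 12.
det(H) > 0 and tr(H) > 0, so H is positive definite everywhere: convex.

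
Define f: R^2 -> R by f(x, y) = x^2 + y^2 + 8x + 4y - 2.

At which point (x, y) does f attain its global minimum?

f(x,y) separates as P(x) + Q(y) − 2, so its minimum is min P + min Q − 2.
P'(x) = 2x + 8 vanishes at x ∈ {-4}; Q'(y) = 2y + 4 vanishes at y ∈ {-2}.
Local minima of P (where P''>0): P(-4)=-16. Local minima of Q: Q(-2)=-4.
So the global minimum of f is P(-4) + Q(-2) − 2 = -16 − 4 − 2 = -22, attained at (-4, -2).

(-4, -2)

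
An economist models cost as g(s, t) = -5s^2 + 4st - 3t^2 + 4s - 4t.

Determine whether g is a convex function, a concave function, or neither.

concave

g is quadratic, so its Hessian is the constant matrix H = [[-10, 4], [4, -6]].
det(H) = 44, tr(H) = -16.
det(H) > 0 and tr(H) < 0, so H is negative definite everywhere: concave.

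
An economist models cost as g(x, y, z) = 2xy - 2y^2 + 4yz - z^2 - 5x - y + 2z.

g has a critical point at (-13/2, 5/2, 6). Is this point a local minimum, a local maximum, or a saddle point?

saddle point

The Hessian is constant: H = [[0, 2, 0], [2, -4, 4], [0, 4, -2]].
Leading principal minors: Δ₁ = 0, Δ₂ = -4, Δ₃ = 8.
The minors fit neither the all-positive nor the alternating-sign pattern, so H is indefinite: a saddle point.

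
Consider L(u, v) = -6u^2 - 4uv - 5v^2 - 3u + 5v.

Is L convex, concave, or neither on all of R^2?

concave

L is quadratic, so its Hessian is the constant matrix H = [[-12, -4], [-4, -10]].
det(H) = 104, tr(H) = -22.
det(H) > 0 and tr(H) < 0, so H is negative definite everywhere: concave.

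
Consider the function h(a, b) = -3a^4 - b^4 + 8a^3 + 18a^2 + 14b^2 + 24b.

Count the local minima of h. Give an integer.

h separates as a function of a plus a function of b, so ∇h=0 decouples.
∂h/∂a = -12a(a - 3)(a + 1) = 0 at a ∈ {-1, 0, 3}; ∂h/∂b = -4(b - 3)(b + 1)(b + 2) = 0 at b ∈ {-2, -1, 3}.
The Hessian is diagonal: diag(h_aa, h_bb). Second derivatives: h_aa(-1)=-48, h_aa(0)=36, h_aa(3)=-144; h_bb(-2)=-20, h_bb(-1)=16, h_bb(3)=-80.
Local minima occur where both diagonal entries positive: (0, -1). Count: 1.

1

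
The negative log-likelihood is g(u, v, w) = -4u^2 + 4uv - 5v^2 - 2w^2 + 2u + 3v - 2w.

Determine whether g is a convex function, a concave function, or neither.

g is quadratic, so its Hessian is the constant matrix H = [[-8, 4, 0], [4, -10, 0], [0, 0, -4]].
Leading principal minors: -8, 64, -256.
Signs alternate −, +, − ⇒ H ≺ 0 ⇒ concave.

concave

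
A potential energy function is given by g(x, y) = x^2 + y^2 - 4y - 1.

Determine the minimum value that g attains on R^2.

g(x,y) separates as P(x) + Q(y) − 1, so its minimum is min P + min Q − 1.
P'(x) = 2x vanishes at x ∈ {0}; Q'(y) = 2y - 4 vanishes at y ∈ {2}.
Local minima of P (where P''>0): P(0)=0. Local minima of Q: Q(2)=-4.
So the global minimum of g is P(0) + Q(2) − 1 = 0 − 4 − 1 = -5, attained at (0, 2).

-5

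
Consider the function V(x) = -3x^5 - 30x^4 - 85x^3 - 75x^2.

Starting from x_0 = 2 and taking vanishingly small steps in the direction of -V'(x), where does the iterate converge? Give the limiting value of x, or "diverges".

V'(x) = -15x(x + 1)(x + 2)(x + 5), so V'(2) = -2520.
Gradient descent moves in the -V' direction, i.e. x is increasing.
There is no critical point above x=2, and V' keeps the same sign, so the iterate runs off to +∞.

diverges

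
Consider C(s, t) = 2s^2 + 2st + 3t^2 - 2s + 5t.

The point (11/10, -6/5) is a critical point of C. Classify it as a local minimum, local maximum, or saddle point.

local minimum

The Hessian of C is constant: H = [[4, 2], [2, 6]].
det(H) = 4·6 − 2² = 20.
det(H) > 0 and tr(H) = 10 > 0, so H is positive definite and the point is a local minimum.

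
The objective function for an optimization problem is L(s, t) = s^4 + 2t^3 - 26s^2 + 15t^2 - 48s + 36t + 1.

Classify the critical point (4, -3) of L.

The mixed partial ∂²L/∂s∂t is 0, so the Hessian at any point is diag(L_ss, L_tt) = diag(4(3s^2 - 13), 6(2t + 5)).
At (4, -3): H = diag(140, -6).
The eigenvalues have opposite signs, so H is indefinite: a saddle point.

saddle point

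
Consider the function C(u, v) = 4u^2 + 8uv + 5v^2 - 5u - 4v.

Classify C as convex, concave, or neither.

C is quadratic, so its Hessian is the constant matrix H = [[8, 8], [8, 10]].
det(H) = 16, tr(H) = 18.
det(H) > 0 and tr(H) > 0, so H is positive definite everywhere: convex.

convex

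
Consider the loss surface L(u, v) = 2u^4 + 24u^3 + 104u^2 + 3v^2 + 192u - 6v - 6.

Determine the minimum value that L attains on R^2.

L(u,v) separates as P(u) + Q(v) − 6, so its minimum is min P + min Q − 6.
P'(u) = 8(u + 2)(u + 3)(u + 4) vanishes at u ∈ {-4, -3, -2}; Q'(v) = 6v - 6 vanishes at v ∈ {1}.
Local minima of P (where P''>0): P(-4)=-128, P(-2)=-128. Local minima of Q: Q(1)=-3.
So the global minimum of L is P(-4) + Q(1) − 6 = -128 − 3 − 6 = -137, attained at (-4, 1).

-137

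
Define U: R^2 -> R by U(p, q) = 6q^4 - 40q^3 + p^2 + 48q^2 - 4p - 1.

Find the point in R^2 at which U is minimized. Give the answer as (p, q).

U(p,q) separates as A(p) + B(q) − 1, so its minimum is min A + min B − 1.
A'(p) = 2p - 4 vanishes at p ∈ {2}; B'(q) = 24q(q - 4)(q - 1) vanishes at q ∈ {0, 1, 4}.
Local minima of A (where A''>0): A(2)=-4. Local minima of B: B(0)=0, B(4)=-256.
So the global minimum of U is A(2) + B(4) − 1 = -4 − 256 − 1 = -261, attained at (2, 4).

(2, 4)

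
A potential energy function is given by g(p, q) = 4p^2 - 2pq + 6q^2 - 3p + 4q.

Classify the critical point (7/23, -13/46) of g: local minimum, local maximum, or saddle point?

local minimum

The Hessian of g is constant: H = [[8, -2], [-2, 12]].
det(H) = 8·12 − (-2)² = 92.
det(H) > 0 and tr(H) = 20 > 0, so H is positive definite and the point is a local minimum.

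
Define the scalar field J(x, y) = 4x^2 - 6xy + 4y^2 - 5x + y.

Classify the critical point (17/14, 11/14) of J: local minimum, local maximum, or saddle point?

The Hessian of J is constant: H = [[8, -6], [-6, 8]].
det(H) = 8·8 − (-6)² = 28.
det(H) > 0 and tr(H) = 16 > 0, so H is positive definite and the point is a local minimum.

local minimum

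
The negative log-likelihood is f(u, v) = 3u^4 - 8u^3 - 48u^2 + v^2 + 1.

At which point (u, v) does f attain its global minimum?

(4, 0)

f(u,v) separates as P(u) + Q(v) + 1, so its minimum is min P + min Q + 1.
P'(u) = 12u(u - 4)(u + 2) vanishes at u ∈ {-2, 0, 4}; Q'(v) = 2v vanishes at v ∈ {0}.
Local minima of P (where P''>0): P(-2)=-80, P(4)=-512. Local minima of Q: Q(0)=0.
So the global minimum of f is P(4) + Q(0) + 1 = -512 + 0 + 1 = -511, attained at (4, 0).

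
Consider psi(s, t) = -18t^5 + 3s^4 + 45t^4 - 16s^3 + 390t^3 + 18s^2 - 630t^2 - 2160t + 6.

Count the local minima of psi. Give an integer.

psi separates as a function of s plus a function of t, so ∇psi=0 decouples.
∂psi/∂s = 12s(s - 3)(s - 1) = 0 at s ∈ {0, 1, 3}; ∂psi/∂t = -90(t - 4)(t - 2)(t + 1)(t + 3) = 0 at t ∈ {-3, -1, 2, 4}.
The Hessian is diagonal: diag(psi_ss, psi_tt). Second derivatives: psi_ss(0)=36, psi_ss(1)=-24, psi_ss(3)=72; psi_tt(-3)=6300, psi_tt(-1)=-2700, psi_tt(2)=2700, psi_tt(4)=-6300.
Local minima occur where both diagonal entries positive: (0, -3), (0, 2), (3, -3), (3, 2). Count: 4.

4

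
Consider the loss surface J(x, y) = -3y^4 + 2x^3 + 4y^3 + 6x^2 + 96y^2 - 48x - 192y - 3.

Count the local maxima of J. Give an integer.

J separates as a function of x plus a function of y, so ∇J=0 decouples.
∂J/∂x = 6(x - 2)(x + 4) = 0 at x ∈ {-4, 2}; ∂J/∂y = -12(y - 4)(y - 1)(y + 4) = 0 at y ∈ {-4, 1, 4}.
The Hessian is diagonal: diag(J_xx, J_yy). Second derivatives: J_xx(-4)=-36, J_xx(2)=36; J_yy(-4)=-480, J_yy(1)=180, J_yy(4)=-288.
Local maxima occur where both diagonal entries negative: (-4, -4), (-4, 4). Count: 2.

2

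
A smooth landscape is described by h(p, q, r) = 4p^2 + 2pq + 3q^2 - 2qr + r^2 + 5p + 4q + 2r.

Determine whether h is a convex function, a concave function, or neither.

convex

h is quadratic, so its Hessian is the constant matrix H = [[8, 2, 0], [2, 6, -2], [0, -2, 2]].
Leading principal minors: 8, 44, 56.
All positive ⇒ H ≻ 0 ⇒ convex.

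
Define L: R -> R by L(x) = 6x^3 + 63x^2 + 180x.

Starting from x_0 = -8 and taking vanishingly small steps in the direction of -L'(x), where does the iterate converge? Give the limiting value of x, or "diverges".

L'(x) = 18(x + 2)(x + 5), so L'(-8) = 324.
Gradient descent moves in the -L' direction, i.e. x is decreasing.
There is no critical point below x=-8, and L' keeps the same sign, so the iterate runs off to −∞.

diverges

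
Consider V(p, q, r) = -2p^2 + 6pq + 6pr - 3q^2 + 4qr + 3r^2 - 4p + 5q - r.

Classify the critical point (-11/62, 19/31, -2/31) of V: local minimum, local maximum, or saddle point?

The Hessian is constant: H = [[-4, 6, 6], [6, -6, 4], [6, 4, 6]].
Leading principal minors: Δ₁ = -4, Δ₂ = -12, Δ₃ = 496.
The minors fit neither the all-positive nor the alternating-sign pattern, so H is indefinite: a saddle point.

saddle point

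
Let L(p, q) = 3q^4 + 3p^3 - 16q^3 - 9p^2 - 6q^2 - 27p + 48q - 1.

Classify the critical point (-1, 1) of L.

The mixed partial ∂²L/∂p∂q is 0, so the Hessian at any point is diag(L_pp, L_qq) = diag(18(p - 1), 12(3q^2 - 8q - 1)).
At (-1, 1): H = diag(-36, -72).
Both eigenvalues are negative, so H is negative definite: a local maximum.

local maximum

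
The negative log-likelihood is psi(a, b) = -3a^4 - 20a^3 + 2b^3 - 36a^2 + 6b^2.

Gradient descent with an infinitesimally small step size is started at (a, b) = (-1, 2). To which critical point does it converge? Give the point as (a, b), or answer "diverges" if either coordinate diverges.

(-2, 0)

psi is separable, so gradient descent decouples: a follows -∂psi/∂a, b follows -∂psi/∂b.
∂psi/∂a = -12a(a + 2)(a + 3); at a=-1 this is 24, so a decreases.
∂psi/∂b = 6b(b + 2); at b=2 this is 48, so b decreases.
a converges to its nearest critical value -2 (a local min of the a-part); b converges to 0. The iterate converges to (-2, 0).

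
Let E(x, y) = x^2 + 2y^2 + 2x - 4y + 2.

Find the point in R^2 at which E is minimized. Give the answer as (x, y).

(-1, 1)

E(x,y) separates as P(x) + Q(y) + 2, so its minimum is min P + min Q + 2.
P'(x) = 2x + 2 vanishes at x ∈ {-1}; Q'(y) = 4y - 4 vanishes at y ∈ {1}.
Local minima of P (where P''>0): P(-1)=-1. Local minima of Q: Q(1)=-2.
So the global minimum of E is P(-1) + Q(1) + 2 = -1 − 2 + 2 = -1, attained at (-1, 1).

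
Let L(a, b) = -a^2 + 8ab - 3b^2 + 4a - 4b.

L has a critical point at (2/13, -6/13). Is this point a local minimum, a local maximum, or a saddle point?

The Hessian of L is constant: H = [[-2, 8], [8, -6]].
det(H) = (-2)·(-6) − 8² = -52.
Since det(H) < 0, H is indefinite and the critical point is a saddle point.

saddle point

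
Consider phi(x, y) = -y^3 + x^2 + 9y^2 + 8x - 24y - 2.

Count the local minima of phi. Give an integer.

1

phi separates as a function of x plus a function of y, so ∇phi=0 decouples.
∂phi/∂x = 2(x + 4) = 0 at x ∈ {-4}; ∂phi/∂y = -3(y - 4)(y - 2) = 0 at y ∈ {2, 4}.
The Hessian is diagonal: diag(phi_xx, phi_yy). Second derivatives: phi_xx(-4)=2; phi_yy(2)=6, phi_yy(4)=-6.
Local minima occur where both diagonal entries positive: (-4, 2). Count: 1.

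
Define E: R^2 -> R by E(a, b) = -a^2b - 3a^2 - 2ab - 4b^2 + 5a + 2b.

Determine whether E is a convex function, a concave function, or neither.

The term -a^2b is cubic, so the Hessian is not constant.
∂²E/∂a² = -2b - 6, which takes both signs as b varies (negative for sufficiently large b). A diagonal entry of the Hessian changing sign means the Hessian is neither positive- nor negative-semidefinite on all of R^2.

neither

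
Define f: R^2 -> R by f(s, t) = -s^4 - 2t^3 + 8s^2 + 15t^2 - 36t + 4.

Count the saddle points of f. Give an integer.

f separates as a function of s plus a function of t, so ∇f=0 decouples.
∂f/∂s = -4s(s - 2)(s + 2) = 0 at s ∈ {-2, 0, 2}; ∂f/∂t = -6(t - 3)(t - 2) = 0 at t ∈ {2, 3}.
The Hessian is diagonal: diag(f_ss, f_tt). Second derivatives: f_ss(-2)=-32, f_ss(0)=16, f_ss(2)=-32; f_tt(2)=6, f_tt(3)=-6.
Saddle points occur where the two diagonal entries have opposite signs: (-2, 2), (0, 3), (2, 2). Count: 3.

3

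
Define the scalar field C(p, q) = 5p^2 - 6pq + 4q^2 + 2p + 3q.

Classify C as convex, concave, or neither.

convex

C is quadratic, so its Hessian is the constant matrix H = [[10, -6], [-6, 8]].
det(H) = 44, tr(H) = 18.
det(H) > 0 and tr(H) > 0, so H is positive definite everywhere: convex.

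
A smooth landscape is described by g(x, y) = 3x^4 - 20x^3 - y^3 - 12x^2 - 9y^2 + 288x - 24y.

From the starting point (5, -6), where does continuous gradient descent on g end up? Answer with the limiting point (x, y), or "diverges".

(4, -4)

g is separable, so gradient descent decouples: x follows -∂g/∂x, y follows -∂g/∂y.
∂g/∂x = 12(x - 4)(x - 3)(x + 2); at x=5 this is 168, so x decreases.
∂g/∂y = -3(y + 2)(y + 4); at y=-6 this is -24, so y increases.
x converges to its nearest critical value 4 (a local min of the x-part); y converges to -4. The iterate converges to (4, -4).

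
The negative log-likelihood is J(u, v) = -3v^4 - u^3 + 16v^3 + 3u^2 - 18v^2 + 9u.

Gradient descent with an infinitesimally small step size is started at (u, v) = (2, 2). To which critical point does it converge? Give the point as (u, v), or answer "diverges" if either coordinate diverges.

J is separable, so gradient descent decouples: u follows -∂J/∂u, v follows -∂J/∂v.
∂J/∂u = -3(u - 3)(u + 1); at u=2 this is 9, so u decreases.
∂J/∂v = -12v(v - 3)(v - 1); at v=2 this is 24, so v decreases.
u converges to its nearest critical value -1 (a local min of the u-part); v converges to 1. The iterate converges to (-1, 1).

(-1, 1)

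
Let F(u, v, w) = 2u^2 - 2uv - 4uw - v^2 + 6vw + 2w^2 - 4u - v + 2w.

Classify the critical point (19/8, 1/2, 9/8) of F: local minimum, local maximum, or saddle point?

saddle point

The Hessian is constant: H = [[4, -2, -4], [-2, -2, 6], [-4, 6, 4]].
Leading principal minors: Δ₁ = 4, Δ₂ = -12, Δ₃ = -64.
The minors fit neither the all-positive nor the alternating-sign pattern, so H is indefinite: a saddle point.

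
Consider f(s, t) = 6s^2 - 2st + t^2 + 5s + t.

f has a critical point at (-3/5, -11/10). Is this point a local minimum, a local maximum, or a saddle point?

The Hessian of f is constant: H = [[12, -2], [-2, 2]].
det(H) = 12·2 − (-2)² = 20.
det(H) > 0 and tr(H) = 14 > 0, so H is positive definite and the point is a local minimum.

local minimum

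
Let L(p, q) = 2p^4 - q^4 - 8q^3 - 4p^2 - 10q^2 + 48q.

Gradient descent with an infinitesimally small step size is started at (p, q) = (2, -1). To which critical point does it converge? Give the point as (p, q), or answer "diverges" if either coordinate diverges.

(1, -3)

L is separable, so gradient descent decouples: p follows -∂L/∂p, q follows -∂L/∂q.
∂L/∂p = 8p(p - 1)(p + 1); at p=2 this is 48, so p decreases.
∂L/∂q = -4(q - 1)(q + 3)(q + 4); at q=-1 this is 48, so q decreases.
p converges to its nearest critical value 1 (a local min of the p-part); q converges to -3. The iterate converges to (1, -3).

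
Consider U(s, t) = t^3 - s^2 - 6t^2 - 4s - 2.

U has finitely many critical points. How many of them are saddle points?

U separates as a function of s plus a function of t, so ∇U=0 decouples.
∂U/∂s = -2(s + 2) = 0 at s ∈ {-2}; ∂U/∂t = 3t(t - 4) = 0 at t ∈ {0, 4}.
The Hessian is diagonal: diag(U_ss, U_tt). Second derivatives: U_ss(-2)=-2; U_tt(0)=-12, U_tt(4)=12.
Saddle points occur where the two diagonal entries have opposite signs: (-2, 4). Count: 1.

1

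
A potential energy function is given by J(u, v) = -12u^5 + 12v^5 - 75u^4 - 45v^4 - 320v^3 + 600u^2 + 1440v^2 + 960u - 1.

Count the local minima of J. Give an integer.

4

J separates as a function of u plus a function of v, so ∇J=0 decouples.
∂J/∂u = -60(u - 2)(u + 1)(u + 2)(u + 4) = 0 at u ∈ {-4, -2, -1, 2}; ∂J/∂v = 60v(v - 4)(v - 3)(v + 4) = 0 at v ∈ {-4, 0, 3, 4}.
The Hessian is diagonal: diag(J_uu, J_vv). Second derivatives: J_uu(-4)=2160, J_uu(-2)=-480, J_uu(-1)=540, J_uu(2)=-4320; J_vv(-4)=-13440, J_vv(0)=2880, J_vv(3)=-1260, J_vv(4)=1920.
Local minima occur where both diagonal entries positive: (-4, 0), (-4, 4), (-1, 0), (-1, 4). Count: 4.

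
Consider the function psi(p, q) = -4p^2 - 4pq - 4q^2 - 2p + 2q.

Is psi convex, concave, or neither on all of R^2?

psi is quadratic, so its Hessian is the constant matrix H = [[-8, -4], [-4, -8]].
det(H) = 48, tr(H) = -16.
det(H) > 0 and tr(H) < 0, so H is negative definite everywhere: concave.

concave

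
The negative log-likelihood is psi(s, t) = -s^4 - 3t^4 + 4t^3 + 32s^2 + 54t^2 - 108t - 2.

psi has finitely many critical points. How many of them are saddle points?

psi separates as a function of s plus a function of t, so ∇psi=0 decouples.
∂psi/∂s = -4s(s - 4)(s + 4) = 0 at s ∈ {-4, 0, 4}; ∂psi/∂t = -12(t - 3)(t - 1)(t + 3) = 0 at t ∈ {-3, 1, 3}.
The Hessian is diagonal: diag(psi_ss, psi_tt). Second derivatives: psi_ss(-4)=-128, psi_ss(0)=64, psi_ss(4)=-128; psi_tt(-3)=-288, psi_tt(1)=96, psi_tt(3)=-144.
Saddle points occur where the two diagonal entries have opposite signs: (-4, 1), (0, -3), (0, 3), (4, 1). Count: 4.

4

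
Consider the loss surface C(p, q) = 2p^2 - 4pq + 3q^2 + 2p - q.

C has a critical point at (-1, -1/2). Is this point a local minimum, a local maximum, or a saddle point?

local minimum

The Hessian of C is constant: H = [[4, -4], [-4, 6]].
det(H) = 4·6 − (-4)² = 8.
det(H) > 0 and tr(H) = 10 > 0, so H is positive definite and the point is a local minimum.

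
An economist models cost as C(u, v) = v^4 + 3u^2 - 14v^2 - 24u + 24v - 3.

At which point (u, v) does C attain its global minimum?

C(u,v) separates as P(u) + Q(v) − 3, so its minimum is min P + min Q − 3.
P'(u) = 6u - 24 vanishes at u ∈ {4}; Q'(v) = 4(v - 2)(v - 1)(v + 3) vanishes at v ∈ {-3, 1, 2}.
Local minima of P (where P''>0): P(4)=-48. Local minima of Q: Q(-3)=-117, Q(2)=8.
So the global minimum of C is P(4) + Q(-3) − 3 = -48 − 117 − 3 = -168, attained at (4, -3).

(4, -3)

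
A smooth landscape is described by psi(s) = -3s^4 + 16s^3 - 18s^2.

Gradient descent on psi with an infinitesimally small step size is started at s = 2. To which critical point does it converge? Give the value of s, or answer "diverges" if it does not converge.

psi'(s) = -12s(s - 3)(s - 1), so psi'(2) = 24.
Gradient descent moves in the -psi' direction, i.e. s is decreasing.
The nearest critical point in that direction is s = 1, where psi'' = 24 > 0 (a local minimum). The iterate converges there.

1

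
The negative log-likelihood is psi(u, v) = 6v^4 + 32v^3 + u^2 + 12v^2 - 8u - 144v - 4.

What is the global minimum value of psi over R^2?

-114

psi(u,v) separates as P(u) + Q(v) − 4, so its minimum is min P + min Q − 4.
P'(u) = 2u - 8 vanishes at u ∈ {4}; Q'(v) = 24(v - 1)(v + 2)(v + 3) vanishes at v ∈ {-3, -2, 1}.
Local minima of P (where P''>0): P(4)=-16. Local minima of Q: Q(-3)=162, Q(1)=-94.
So the global minimum of psi is P(4) + Q(1) − 4 = -16 − 94 − 4 = -114, attained at (4, 1).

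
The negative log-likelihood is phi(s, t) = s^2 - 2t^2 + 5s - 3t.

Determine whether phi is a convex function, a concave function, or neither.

neither

phi is quadratic, so its Hessian is the constant matrix H = [[2, 0], [0, -4]].
det(H) = -8, tr(H) = -2.
det(H) < 0, so H is indefinite: neither convex nor concave.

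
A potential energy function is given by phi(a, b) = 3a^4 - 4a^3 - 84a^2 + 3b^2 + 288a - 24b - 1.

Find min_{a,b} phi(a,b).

phi(a,b) separates as P(a) + Q(b) − 1, so its minimum is min P + min Q − 1.
P'(a) = 12(a - 3)(a - 2)(a + 4) vanishes at a ∈ {-4, 2, 3}; Q'(b) = 6b - 24 vanishes at b ∈ {4}.
Local minima of P (where P''>0): P(-4)=-1472, P(3)=243. Local minima of Q: Q(4)=-48.
So the global minimum of phi is P(-4) + Q(4) − 1 = -1472 − 48 − 1 = -1521, attained at (-4, 4).

-1521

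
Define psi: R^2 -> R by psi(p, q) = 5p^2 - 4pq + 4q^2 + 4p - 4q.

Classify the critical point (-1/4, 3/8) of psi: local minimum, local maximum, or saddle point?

local minimum

The Hessian of psi is constant: H = [[10, -4], [-4, 8]].
det(H) = 10·8 − (-4)² = 64.
det(H) > 0 and tr(H) = 18 > 0, so H is positive definite and the point is a local minimum.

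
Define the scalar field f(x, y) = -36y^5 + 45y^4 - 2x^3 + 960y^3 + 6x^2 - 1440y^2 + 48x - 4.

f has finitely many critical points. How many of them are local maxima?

2

f separates as a function of x plus a function of y, so ∇f=0 decouples.
∂f/∂x = -6(x - 4)(x + 2) = 0 at x ∈ {-2, 4}; ∂f/∂y = -180y(y - 4)(y - 1)(y + 4) = 0 at y ∈ {-4, 0, 1, 4}.
The Hessian is diagonal: diag(f_xx, f_yy). Second derivatives: f_xx(-2)=36, f_xx(4)=-36; f_yy(-4)=28800, f_yy(0)=-2880, f_yy(1)=2700, f_yy(4)=-17280.
Local maxima occur where both diagonal entries negative: (4, 0), (4, 4). Count: 2.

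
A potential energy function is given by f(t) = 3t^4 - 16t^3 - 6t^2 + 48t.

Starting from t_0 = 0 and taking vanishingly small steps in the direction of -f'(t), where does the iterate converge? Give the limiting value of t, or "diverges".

-1

f'(t) = 12(t - 4)(t - 1)(t + 1), so f'(0) = 48.
Gradient descent moves in the -f' direction, i.e. t is decreasing.
The nearest critical point in that direction is t = -1, where f'' = 120 > 0 (a local minimum). The iterate converges there.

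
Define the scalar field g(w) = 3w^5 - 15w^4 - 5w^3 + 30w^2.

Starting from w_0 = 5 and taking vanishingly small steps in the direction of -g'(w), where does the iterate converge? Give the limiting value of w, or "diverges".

4

g'(w) = 15w(w - 4)(w - 1)(w + 1), so g'(5) = 1800.
Gradient descent moves in the -g' direction, i.e. w is decreasing.
The nearest critical point in that direction is w = 4, where g'' = 900 > 0 (a local minimum). The iterate converges there.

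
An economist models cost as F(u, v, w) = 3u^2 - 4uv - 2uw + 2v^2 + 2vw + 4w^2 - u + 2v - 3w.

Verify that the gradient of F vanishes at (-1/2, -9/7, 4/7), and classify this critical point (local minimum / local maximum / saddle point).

local minimum

∇F = (6u - 4v - 2w - 1, -4u + 4v + 2w + 2, -2u + 2v + 8w - 3); substituting (-1/2, -9/7, 4/7) gives ∇F = (0, 0, 0), so (-1/2, -9/7, 4/7) is indeed a critical point.
The Hessian is constant: H = [[6, -4, -2], [-4, 4, 2], [-2, 2, 8]].
Leading principal minors: Δ₁ = 6, Δ₂ = 8, Δ₃ = 56.
All leading minors are positive, so H is positive definite: a local minimum.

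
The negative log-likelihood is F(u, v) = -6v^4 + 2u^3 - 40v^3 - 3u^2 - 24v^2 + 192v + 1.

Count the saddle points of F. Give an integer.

F separates as a function of u plus a function of v, so ∇F=0 decouples.
∂F/∂u = 6u(u - 1) = 0 at u ∈ {0, 1}; ∂F/∂v = -24(v - 1)(v + 2)(v + 4) = 0 at v ∈ {-4, -2, 1}.
The Hessian is diagonal: diag(F_uu, F_vv). Second derivatives: F_uu(0)=-6, F_uu(1)=6; F_vv(-4)=-240, F_vv(-2)=144, F_vv(1)=-360.
Saddle points occur where the two diagonal entries have opposite signs: (0, -2), (1, -4), (1, 1). Count: 3.

3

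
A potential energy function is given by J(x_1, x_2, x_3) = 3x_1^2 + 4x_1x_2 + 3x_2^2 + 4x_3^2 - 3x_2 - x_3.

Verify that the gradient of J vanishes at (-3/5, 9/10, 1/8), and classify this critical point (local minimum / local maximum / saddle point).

local minimum

∇J = (6x_1 + 4x_2, 4x_1 + 6x_2 - 3, 8x_3 - 1); substituting (-3/5, 9/10, 1/8) gives ∇J = (0, 0, 0), so (-3/5, 9/10, 1/8) is indeed a critical point.
The Hessian is constant: H = [[6, 4, 0], [4, 6, 0], [0, 0, 8]].
Leading principal minors: Δ₁ = 6, Δ₂ = 20, Δ₃ = 160.
All leading minors are positive, so H is positive definite: a local minimum.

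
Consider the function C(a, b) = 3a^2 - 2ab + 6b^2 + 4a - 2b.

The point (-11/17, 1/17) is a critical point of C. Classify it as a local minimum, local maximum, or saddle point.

The Hessian of C is constant: H = [[6, -2], [-2, 12]].
det(H) = 6·12 − (-2)² = 68.
det(H) > 0 and tr(H) = 18 > 0, so H is positive definite and the point is a local minimum.

local minimum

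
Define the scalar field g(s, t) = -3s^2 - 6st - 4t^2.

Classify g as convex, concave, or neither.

concave

g is quadratic, so its Hessian is the constant matrix H = [[-6, -6], [-6, -8]].
det(H) = 12, tr(H) = -14.
det(H) > 0 and tr(H) < 0, so H is negative definite everywhere: concave.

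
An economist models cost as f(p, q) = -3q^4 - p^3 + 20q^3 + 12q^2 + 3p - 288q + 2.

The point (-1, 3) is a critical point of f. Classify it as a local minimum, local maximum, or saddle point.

local minimum

The mixed partial ∂²f/∂p∂q is 0, so the Hessian at any point is diag(f_pp, f_qq) = diag(-6p, 12(-3q^2 + 10q + 2)).
At (-1, 3): H = diag(6, 60).
Both eigenvalues are positive, so H is positive definite: a local minimum.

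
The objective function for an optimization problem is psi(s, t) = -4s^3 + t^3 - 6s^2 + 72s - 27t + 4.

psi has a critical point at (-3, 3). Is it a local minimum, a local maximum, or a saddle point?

The mixed partial ∂²psi/∂s∂t is 0, so the Hessian at any point is diag(psi_ss, psi_tt) = diag(-12(2s + 1), 6t).
At (-3, 3): H = diag(60, 18).
Both eigenvalues are positive, so H is positive definite: a local minimum.

local minimum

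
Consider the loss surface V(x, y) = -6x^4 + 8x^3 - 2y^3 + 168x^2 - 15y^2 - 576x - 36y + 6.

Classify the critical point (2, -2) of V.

saddle point

The mixed partial ∂²V/∂x∂y is 0, so the Hessian at any point is diag(V_xx, V_yy) = diag(24(-3x^2 + 2x + 14), -6(2y + 5)).
At (2, -2): H = diag(144, -6).
The eigenvalues have opposite signs, so H is indefinite: a saddle point.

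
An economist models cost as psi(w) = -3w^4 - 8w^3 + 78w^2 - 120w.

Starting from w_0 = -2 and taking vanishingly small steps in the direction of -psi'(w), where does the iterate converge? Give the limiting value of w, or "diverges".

1

psi'(w) = -12(w - 2)(w - 1)(w + 5), so psi'(-2) = -432.
Gradient descent moves in the -psi' direction, i.e. w is increasing.
The nearest critical point in that direction is w = 1, where psi'' = 72 > 0 (a local minimum). The iterate converges there.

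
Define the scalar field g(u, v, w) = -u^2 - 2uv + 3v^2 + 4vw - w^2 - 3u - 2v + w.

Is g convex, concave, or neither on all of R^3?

neither

g is quadratic, so its Hessian is the constant matrix H = [[-2, -2, 0], [-2, 6, 4], [0, 4, -2]].
Leading principal minors: -2, -16, 64.
Neither pattern holds ⇒ H is indefinite ⇒ neither convex nor concave.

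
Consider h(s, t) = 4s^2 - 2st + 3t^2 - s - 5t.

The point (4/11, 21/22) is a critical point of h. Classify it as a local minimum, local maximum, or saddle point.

The Hessian of h is constant: H = [[8, -2], [-2, 6]].
det(H) = 8·6 − (-2)² = 44.
det(H) > 0 and tr(H) = 14 > 0, so H is positive definite and the point is a local minimum.

local minimum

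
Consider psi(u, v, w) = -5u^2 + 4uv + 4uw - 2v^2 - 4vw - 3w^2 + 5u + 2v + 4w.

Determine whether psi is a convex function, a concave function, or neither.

concave

psi is quadratic, so its Hessian is the constant matrix H = [[-10, 4, 4], [4, -4, -4], [4, -4, -6]].
Leading principal minors: -10, 24, -48.
Signs alternate −, +, − ⇒ H ≺ 0 ⇒ concave.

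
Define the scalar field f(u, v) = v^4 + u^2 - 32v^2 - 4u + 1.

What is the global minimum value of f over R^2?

-259

f(u,v) separates as P(u) + Q(v) + 1, so its minimum is min P + min Q + 1.
P'(u) = 2u - 4 vanishes at u ∈ {2}; Q'(v) = 4v(v - 4)(v + 4) vanishes at v ∈ {-4, 0, 4}.
Local minima of P (where P''>0): P(2)=-4. Local minima of Q: Q(-4)=-256, Q(4)=-256.
So the global minimum of f is P(2) + Q(-4) + 1 = -4 − 256 + 1 = -259, attained at (2, -4).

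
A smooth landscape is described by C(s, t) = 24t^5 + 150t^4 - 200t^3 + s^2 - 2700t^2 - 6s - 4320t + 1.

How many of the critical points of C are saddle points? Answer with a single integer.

2

C separates as a function of s plus a function of t, so ∇C=0 decouples.
∂C/∂s = 2(s - 3) = 0 at s ∈ {3}; ∂C/∂t = 120(t - 3)(t + 1)(t + 3)(t + 4) = 0 at t ∈ {-4, -3, -1, 3}.
The Hessian is diagonal: diag(C_ss, C_tt). Second derivatives: C_ss(3)=2; C_tt(-4)=-2520, C_tt(-3)=1440, C_tt(-1)=-2880, C_tt(3)=20160.
Saddle points occur where the two diagonal entries have opposite signs: (3, -4), (3, -1). Count: 2.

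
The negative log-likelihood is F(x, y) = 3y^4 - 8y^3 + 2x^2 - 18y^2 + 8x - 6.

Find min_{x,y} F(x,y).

-149

F(x,y) separates as P(x) + Q(y) − 6, so its minimum is min P + min Q − 6.
P'(x) = 4x + 8 vanishes at x ∈ {-2}; Q'(y) = 12y(y - 3)(y + 1) vanishes at y ∈ {-1, 0, 3}.
Local minima of P (where P''>0): P(-2)=-8. Local minima of Q: Q(-1)=-7, Q(3)=-135.
So the global minimum of F is P(-2) + Q(3) − 6 = -8 − 135 − 6 = -149, attained at (-2, 3).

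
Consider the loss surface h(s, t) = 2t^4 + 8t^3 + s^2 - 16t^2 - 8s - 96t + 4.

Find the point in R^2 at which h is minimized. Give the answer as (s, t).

(4, 2)

h(s,t) separates as P(s) + Q(t) + 4, so its minimum is min P + min Q + 4.
P'(s) = 2s - 8 vanishes at s ∈ {4}; Q'(t) = 8(t - 2)(t + 2)(t + 3) vanishes at t ∈ {-3, -2, 2}.
Local minima of P (where P''>0): P(4)=-16. Local minima of Q: Q(-3)=90, Q(2)=-160.
So the global minimum of h is P(4) + Q(2) + 4 = -16 − 160 + 4 = -172, attained at (4, 2).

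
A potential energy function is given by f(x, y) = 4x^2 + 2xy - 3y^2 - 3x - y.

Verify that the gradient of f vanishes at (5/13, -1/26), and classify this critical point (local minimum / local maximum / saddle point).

saddle point

∇f = (8x + 2y - 3, 2x - 6y - 1); substituting (5/13, -1/26) gives ∇f = (0, 0), so (5/13, -1/26) is indeed a critical point.
The Hessian of f is constant: H = [[8, 2], [2, -6]].
det(H) = 8·(-6) − 2² = -52.
Since det(H) < 0, H is indefinite and the critical point is a saddle point.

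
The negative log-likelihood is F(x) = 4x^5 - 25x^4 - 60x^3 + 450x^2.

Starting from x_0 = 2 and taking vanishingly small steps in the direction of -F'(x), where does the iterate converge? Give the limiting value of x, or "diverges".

0

F'(x) = 20x(x - 5)(x - 3)(x + 3), so F'(2) = 600.
Gradient descent moves in the -F' direction, i.e. x is decreasing.
The nearest critical point in that direction is x = 0, where F'' = 900 > 0 (a local minimum). The iterate converges there.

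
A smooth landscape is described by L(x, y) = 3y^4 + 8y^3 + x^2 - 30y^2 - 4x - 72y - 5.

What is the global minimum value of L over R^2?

-161

L(x,y) separates as P(x) + Q(y) − 5, so its minimum is min P + min Q − 5.
P'(x) = 2x - 4 vanishes at x ∈ {2}; Q'(y) = 12(y - 2)(y + 1)(y + 3) vanishes at y ∈ {-3, -1, 2}.
Local minima of P (where P''>0): P(2)=-4. Local minima of Q: Q(-3)=-27, Q(2)=-152.
So the global minimum of L is P(2) + Q(2) − 5 = -4 − 152 − 5 = -161, attained at (2, 2).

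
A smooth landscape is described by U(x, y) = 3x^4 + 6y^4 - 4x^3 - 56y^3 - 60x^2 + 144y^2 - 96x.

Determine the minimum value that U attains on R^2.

-832

U(x,y) separates as P(x) + Q(y), so its minimum is min P + min Q.
P'(x) = 12(x - 4)(x + 1)(x + 2) vanishes at x ∈ {-2, -1, 4}; Q'(y) = 24y(y - 4)(y - 3) vanishes at y ∈ {0, 3, 4}.
Local minima of P (where P''>0): P(-2)=32, P(4)=-832. Local minima of Q: Q(0)=0, Q(4)=256.
So the global minimum of U is P(4) + Q(0) = -832 + 0 = -832, attained at (4, 0).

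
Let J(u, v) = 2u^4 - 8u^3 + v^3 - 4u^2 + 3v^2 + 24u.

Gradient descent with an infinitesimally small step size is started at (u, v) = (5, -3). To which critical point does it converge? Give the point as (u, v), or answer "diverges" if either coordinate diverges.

diverges

J is separable, so gradient descent decouples: u follows -∂J/∂u, v follows -∂J/∂v.
∂J/∂u = 8(u - 3)(u - 1)(u + 1); at u=5 this is 384, so u decreases.
∂J/∂v = 3v(v + 2); at v=-3 this is 9, so v decreases.
The v-coordinate has no critical point in that direction and runs off to infinity.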